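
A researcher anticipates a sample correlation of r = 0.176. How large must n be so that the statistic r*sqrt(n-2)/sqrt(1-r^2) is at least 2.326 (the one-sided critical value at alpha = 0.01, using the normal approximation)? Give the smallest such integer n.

Need r·√(n−2)/√(1−r²) ≥ 2.326
√(n−2) ≥ 2.326·√(1−0.030976) / 0.176 = 2.326·0.984390 / 0.176 = 13.0096
n−2 ≥ 169.2497  ⇒  n ≥ 171.2497
Smallest integer n = 172

172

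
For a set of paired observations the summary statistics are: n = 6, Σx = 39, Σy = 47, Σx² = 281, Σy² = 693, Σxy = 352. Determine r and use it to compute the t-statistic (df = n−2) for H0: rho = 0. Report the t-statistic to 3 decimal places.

S_xy = nΣxy − ΣxΣy = 6·352 − 39·47 = 2112 − 1833 = 279
S_xx = nΣx² − (Σx)² = 6·281 − 39² = 1686 − 1521 = 165
S_yy = nΣy² − (Σy)² = 6·693 − 47² = 4158 − 2209 = 1949
r = S_xy / √(S_xx·S_yy) = 279 / √(165·1949) = 279 / √321585 = 279 / 567.0846 = 0.4920
t = r·√(n−2)/√(1−r²) = 0.4920·√4 / √(1−0.242064) = 0.984000 / 0.870595 = 1.130

1.130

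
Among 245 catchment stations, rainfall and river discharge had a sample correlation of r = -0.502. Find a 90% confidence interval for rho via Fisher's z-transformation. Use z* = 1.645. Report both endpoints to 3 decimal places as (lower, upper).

z_r = atanh(-0.502) = -0.551976;  SE = 1/√(n−3) = 1/√242 = 0.064282
z-limits: -0.551976 ± 1.645·0.064282 = -0.551976 ± 0.105744 = [-0.657720, -0.446232]
ρ-limits: (tanh -0.657720, tanh -0.446232) = (-0.577, -0.419)

(-0.577, -0.419)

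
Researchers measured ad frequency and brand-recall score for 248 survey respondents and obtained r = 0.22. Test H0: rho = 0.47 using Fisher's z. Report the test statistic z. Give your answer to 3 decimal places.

Fisher z: atanh(0.22) = 0.223656, atanh(0.47) = 0.510070
z = (z_r − z_0)·√(n−3) = (0.223656 − 0.510070)·√245 = -0.286414 · 15.652476 = -4.483

-4.483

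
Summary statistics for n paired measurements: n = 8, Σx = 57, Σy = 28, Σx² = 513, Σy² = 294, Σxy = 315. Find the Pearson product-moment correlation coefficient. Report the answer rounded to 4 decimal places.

Numerator: nΣxy − (Σx)(Σy) = 8·315 − (57)(28) = 924
Denominator: √[(nΣx²−(Σx)²)(nΣy²−(Σy)²)]
  nΣx²−(Σx)² = 8·513 − 3249 = 855;  nΣy²−(Σy)² = 8·294 − 784 = 1568
  √(855·1568) = √1340640 = 1157.8601
r = 924 / 1157.8601 = 0.7980

0.7980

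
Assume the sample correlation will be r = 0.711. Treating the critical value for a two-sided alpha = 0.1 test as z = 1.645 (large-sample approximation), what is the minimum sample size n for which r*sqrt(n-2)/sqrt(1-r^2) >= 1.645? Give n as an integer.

5

r√(n−2)/√(1−r²) ≥ 1.645  ⇔  n−2 ≥ (1.645)²·(1−r²)/r²
(1−r²)/r² = (1−0.505521)/0.505521 = 0.9782
n ≥ 2 + 2.706025·0.9782 = 2 + 2.6470 = 4.6470
⌈4.6470⌉ = 5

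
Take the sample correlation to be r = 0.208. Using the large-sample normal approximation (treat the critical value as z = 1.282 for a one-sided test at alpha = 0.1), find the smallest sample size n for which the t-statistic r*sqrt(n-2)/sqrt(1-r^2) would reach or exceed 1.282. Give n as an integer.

39

Need r·√(n−2)/√(1−r²) ≥ 1.282
√(n−2) ≥ 1.282·√(1−0.043264) / 0.208 = 1.282·0.978129 / 0.208 = 6.0287
n−2 ≥ 36.3452  ⇒  n ≥ 38.3452
Smallest integer n = 39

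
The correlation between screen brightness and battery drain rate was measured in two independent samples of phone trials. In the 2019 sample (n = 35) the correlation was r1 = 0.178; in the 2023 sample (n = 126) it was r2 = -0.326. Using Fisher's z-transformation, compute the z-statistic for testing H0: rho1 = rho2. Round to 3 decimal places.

2.612

Fisher z-transforms: z1 = atanh(0.178) = 0.179916, z2 = atanh(-0.326) = -0.338346; difference d = 0.518262
Var(d) = 1/32 + 1/123 = 0.0312500 + 0.0081301 = 0.0393801
z = d/√Var(d) = 0.518262 / √0.0393801 = 0.518262 / 0.198444 = 2.612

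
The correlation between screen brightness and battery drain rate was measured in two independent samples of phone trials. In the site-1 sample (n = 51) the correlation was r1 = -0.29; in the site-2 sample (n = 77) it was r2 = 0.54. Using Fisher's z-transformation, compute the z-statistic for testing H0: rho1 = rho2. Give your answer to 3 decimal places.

Fisher z-transforms: z1 = atanh(-0.29) = -0.298566, z2 = atanh(0.54) = 0.604156; difference d = -0.902722
Var(d) = 1/48 + 1/74 = 0.0208333 + 0.0135135 = 0.0343468
z = d/√Var(d) = -0.902722 / √0.0343468 = -0.902722 / 0.185329 = -4.871

-4.871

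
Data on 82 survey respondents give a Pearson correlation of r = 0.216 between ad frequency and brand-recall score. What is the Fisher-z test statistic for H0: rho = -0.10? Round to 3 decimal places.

Fisher z: atanh(0.216) = 0.219457, atanh(-0.10) = -0.100335
z = (z_r − z_0)·√(n−3) = (0.219457 − (-0.100335))·√79 = 0.319792 · 8.888194 = 2.842

2.842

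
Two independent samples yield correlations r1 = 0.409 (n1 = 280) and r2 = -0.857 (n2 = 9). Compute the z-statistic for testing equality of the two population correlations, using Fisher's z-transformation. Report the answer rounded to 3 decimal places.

Fisher z-transforms: z1 = atanh(0.409) = 0.434410, z2 = atanh(-0.857) = -1.281936; difference d = 1.716346
Var(d) = 1/277 + 1/6 = 0.0036101 + 0.1666667 = 0.1702768
z = d/√Var(d) = 1.716346 / √0.1702768 = 1.716346 / 0.412646 = 4.159

4.159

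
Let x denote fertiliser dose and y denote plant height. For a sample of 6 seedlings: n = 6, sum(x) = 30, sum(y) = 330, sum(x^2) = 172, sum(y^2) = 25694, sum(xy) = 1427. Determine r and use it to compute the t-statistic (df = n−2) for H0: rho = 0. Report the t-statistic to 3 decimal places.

-1.308

S_xy = nΣxy − ΣxΣy = 6·1427 − 30·330 = 8562 − 9900 = -1338
S_xx = nΣx² − (Σx)² = 6·172 − 30² = 1032 − 900 = 132
S_yy = nΣy² − (Σy)² = 6·25694 − 330² = 154164 − 108900 = 45264
r = S_xy / √(S_xx·S_yy) = -1338 / √(132·45264) = -1338 / √5974848 = -1338 / 2444.3502 = -0.5474
t = r·√(n−2)/√(1−r²) = -0.5474·√4 / √(1−0.299647) = -1.094800 / 0.836871 = -1.308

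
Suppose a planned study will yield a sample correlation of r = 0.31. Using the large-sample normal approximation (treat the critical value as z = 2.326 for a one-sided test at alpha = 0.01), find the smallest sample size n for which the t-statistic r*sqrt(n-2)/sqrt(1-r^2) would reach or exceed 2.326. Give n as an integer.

53

Need r·√(n−2)/√(1−r²) ≥ 2.326
√(n−2) ≥ 2.326·√(1−0.0961) / 0.31 = 2.326·0.950737 / 0.31 = 7.1336
n−2 ≥ 50.8882  ⇒  n ≥ 52.8882
Smallest integer n = 53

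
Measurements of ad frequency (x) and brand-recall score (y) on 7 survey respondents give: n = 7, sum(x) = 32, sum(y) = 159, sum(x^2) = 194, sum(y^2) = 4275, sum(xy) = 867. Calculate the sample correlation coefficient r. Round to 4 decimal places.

S_xy = nΣxy − ΣxΣy = 7·867 − 32·159 = 6069 − 5088 = 981
S_xx = nΣx² − (Σx)² = 7·194 − 32² = 1358 − 1024 = 334
S_yy = nΣy² − (Σy)² = 7·4275 − 159² = 29925 − 25281 = 4644
r = S_xy / √(S_xx·S_yy) = 981 / √(334·4644) = 981 / √1551096 = 981 / 1245.4300 = 0.7877

0.7877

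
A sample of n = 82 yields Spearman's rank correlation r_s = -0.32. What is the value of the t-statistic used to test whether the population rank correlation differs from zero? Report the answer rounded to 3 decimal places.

-3.021

1 − r_s² = 1 − 0.1024 = 0.8976;  √(1−r_s²) = 0.947418
√(n−2) = √80 = 8.944272
t = r_s·√(n−2)/√(1−r_s²) = -0.32 · 8.944272 / 0.947418 = -3.021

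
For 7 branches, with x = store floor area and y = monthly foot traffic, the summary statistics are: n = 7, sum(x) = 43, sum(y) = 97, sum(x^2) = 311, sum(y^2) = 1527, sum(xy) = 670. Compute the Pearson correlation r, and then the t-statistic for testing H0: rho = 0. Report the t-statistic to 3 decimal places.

2.992

S_xy = nΣxy − ΣxΣy = 7·670 − 43·97 = 4690 − 4171 = 519
S_xx = nΣx² − (Σx)² = 7·311 − 43² = 2177 − 1849 = 328
S_yy = nΣy² − (Σy)² = 7·1527 − 97² = 10689 − 9409 = 1280
r = S_xy / √(S_xx·S_yy) = 519 / √(328·1280) = 519 / √419840 = 519 / 647.9506 = 0.8010
t = r·√(n−2)/√(1−r²) = 0.8010·√5 / √(1−0.641601) = 1.791090 / 0.598664 = 2.992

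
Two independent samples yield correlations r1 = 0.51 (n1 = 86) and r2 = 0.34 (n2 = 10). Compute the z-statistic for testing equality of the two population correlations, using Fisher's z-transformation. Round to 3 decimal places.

0.530

Fisher z-transforms: z1 = atanh(0.51) = 0.562730, z2 = atanh(0.34) = 0.354093; difference d = 0.208637
Var(d) = 1/83 + 1/7 = 0.0120482 + 0.1428571 = 0.1549053
z = d/√Var(d) = 0.208637 / √0.1549053 = 0.208637 / 0.393580 = 0.530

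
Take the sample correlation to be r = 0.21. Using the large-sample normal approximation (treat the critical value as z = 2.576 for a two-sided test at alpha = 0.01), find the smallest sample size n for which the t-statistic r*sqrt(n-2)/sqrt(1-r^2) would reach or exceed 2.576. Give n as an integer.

146

r√(n−2)/√(1−r²) ≥ 2.576  ⇔  n−2 ≥ (2.576)²·(1−r²)/r²
(1−r²)/r² = (1−0.0441)/0.0441 = 21.6757
n ≥ 2 + 6.635776·21.6757 = 2 + 143.8351 = 145.8351
⌈145.8351⌉ = 146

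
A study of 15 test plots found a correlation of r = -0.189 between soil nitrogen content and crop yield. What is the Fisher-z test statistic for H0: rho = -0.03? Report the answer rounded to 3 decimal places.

-0.559

Fisher z: atanh(-0.189) = -0.191300, atanh(-0.03) = -0.030009
z = (z_r − z_0)·√(n−3) = (-0.191300 − (-0.030009))·√12 = -0.161291 · 3.464102 = -0.559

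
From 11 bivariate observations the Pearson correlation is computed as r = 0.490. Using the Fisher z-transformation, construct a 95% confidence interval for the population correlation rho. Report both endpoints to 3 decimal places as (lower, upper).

(-0.156, 0.842)

z_r = atanh(0.490) = 0.536060;  SE = 1/√(n−3) = 1/√8 = 0.353553
z-limits: 0.536060 ± 1.960·0.353553 = 0.536060 ± 0.692964 = [-0.156904, 1.229024]
ρ-limits: (tanh -0.156904, tanh 1.229024) = (-0.156, 0.842)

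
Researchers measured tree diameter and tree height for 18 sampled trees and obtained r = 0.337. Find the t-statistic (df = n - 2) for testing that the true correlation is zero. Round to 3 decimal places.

1.432

t = r·√(n−2) / √(1−r²) with r = 0.337, n = 18
  = 0.337·√16 / √(1 − 0.113569)
  = 0.337·4.000000 / 0.941505
  = 1.348000 / 0.941505 = 1.432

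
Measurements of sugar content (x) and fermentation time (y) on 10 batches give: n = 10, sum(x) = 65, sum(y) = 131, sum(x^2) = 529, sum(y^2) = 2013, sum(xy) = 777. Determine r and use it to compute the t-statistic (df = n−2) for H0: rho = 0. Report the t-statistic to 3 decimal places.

Numerator: nΣxy − (Σx)(Σy) = 10·777 − (65)(131) = -745
Denominator: √[(nΣx²−(Σx)²)(nΣy²−(Σy)²)]
  nΣx²−(Σx)² = 10·529 − 4225 = 1065;  nΣy²−(Σy)² = 10·2013 − 17161 = 2969
  √(1065·2969) = √3161985 = 1778.1971
r = -745 / 1778.1971 = -0.4190
t = r·√(n−2)/√(1−r²) = -0.4190·√8 / √(1−0.175561) = -1.185111 / 0.907986 = -1.305

-1.305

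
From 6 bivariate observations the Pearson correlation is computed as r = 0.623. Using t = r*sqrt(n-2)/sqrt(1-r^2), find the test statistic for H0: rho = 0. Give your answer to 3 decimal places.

t = r·√(n−2) / √(1−r²) with r = 0.623, n = 6
  = 0.623·√4 / √(1 − 0.388129)
  = 0.623·2.000000 / 0.782222
  = 1.246000 / 0.782222 = 1.593

1.593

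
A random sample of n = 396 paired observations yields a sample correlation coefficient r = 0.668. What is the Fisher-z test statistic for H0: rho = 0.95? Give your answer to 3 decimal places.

-20.313

z_r = atanh(0.668) = 0.807123,  z_0 = atanh(0.95) = 1.831781
SE = 1/√(n−3) = 1/√393 = 0.050443
z = (z_r − z_0)/SE = (0.807123 − 1.831781) / 0.050443 = -1.024658 / 0.050443 = -20.313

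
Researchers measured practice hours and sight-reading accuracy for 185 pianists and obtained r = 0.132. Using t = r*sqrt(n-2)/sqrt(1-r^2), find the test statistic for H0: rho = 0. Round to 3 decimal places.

1.801

t = r·√(n−2) / √(1−r²) with r = 0.132, n = 185
  = 0.132·√183 / √(1 − 0.017424)
  = 0.132·13.527749 / 0.991250
  = 1.785663 / 0.991250 = 1.801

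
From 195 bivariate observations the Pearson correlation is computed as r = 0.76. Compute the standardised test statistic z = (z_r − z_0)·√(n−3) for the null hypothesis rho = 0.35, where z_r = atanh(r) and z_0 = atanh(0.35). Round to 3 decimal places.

Fisher z: atanh(0.76) = 0.996215, atanh(0.35) = 0.365444
z = (z_r − z_0)·√(n−3) = (0.996215 − 0.365444)·√192 = 0.630771 · 13.856406 = 8.740

8.740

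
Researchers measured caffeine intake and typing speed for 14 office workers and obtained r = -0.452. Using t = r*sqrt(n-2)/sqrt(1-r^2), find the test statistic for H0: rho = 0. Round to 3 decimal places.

-1.755

1 − r² = 1 − 0.204304 = 0.795696;  √(1−r²) = 0.892018
√(n−2) = √12 = 3.464102
t = r·√(n−2)/√(1−r²) = -0.452 · 3.464102 / 0.892018 = -1.755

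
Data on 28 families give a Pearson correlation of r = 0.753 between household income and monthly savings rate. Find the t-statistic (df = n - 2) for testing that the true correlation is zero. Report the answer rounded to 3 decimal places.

5.835

t = r·√(n−2) / √(1−r²) with r = 0.753, n = 28
  = 0.753·√26 / √(1 − 0.567009)
  = 0.753·5.099020 / 0.658021
  = 3.839562 / 0.658021 = 5.835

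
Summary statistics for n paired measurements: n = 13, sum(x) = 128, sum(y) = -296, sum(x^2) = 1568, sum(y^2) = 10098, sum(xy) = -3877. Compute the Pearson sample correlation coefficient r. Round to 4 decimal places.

Numerator: nΣxy − (Σx)(Σy) = 13·(-3877) − (128)(-296) = -12513
Denominator: √[(nΣx²−(Σx)²)(nΣy²−(Σy)²)]
  nΣx²−(Σx)² = 13·1568 − 16384 = 4000;  nΣy²−(Σy)² = 13·10098 − 87616 = 43658
  √(4000·43658) = √174632000 = 13214.8401
r = -12513 / 13214.8401 = -0.9469

-0.9469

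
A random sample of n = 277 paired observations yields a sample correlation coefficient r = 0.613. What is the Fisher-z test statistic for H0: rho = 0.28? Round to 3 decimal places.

7.052

Fisher z: atanh(0.613) = 0.713713, atanh(0.28) = 0.287682
z = (z_r − z_0)·√(n−3) = (0.713713 − 0.287682)·√274 = 0.426031 · 16.552945 = 7.052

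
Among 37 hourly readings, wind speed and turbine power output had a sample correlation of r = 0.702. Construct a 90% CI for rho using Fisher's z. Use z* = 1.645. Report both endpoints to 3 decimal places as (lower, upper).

(0.529, 0.819)

Fisher z: z_r = atanh(r) = ½·ln((1+0.702)/(1−0.702)) = 0.871233
SE(z) = 1/√(n−3) = 1/√34 = 0.171499
90% ⇒ z* = 1.645; margin = 1.645·0.171499 = 0.282116
CI on z-scale: (0.589117, 1.153349)
Back-transform: tanh(0.589117) = 0.529260, tanh(1.153349) = 0.818860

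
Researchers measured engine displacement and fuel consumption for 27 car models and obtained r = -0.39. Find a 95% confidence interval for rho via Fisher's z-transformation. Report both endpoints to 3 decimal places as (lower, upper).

(-0.671, -0.012)

Fisher z: z_r = atanh(r) = ½·ln((1+(-0.39))/(1−(-0.39))) = -0.411800
SE(z) = 1/√(n−3) = 1/√24 = 0.204124
95% ⇒ z* = 1.960; margin = 1.960·0.204124 = 0.400083
CI on z-scale: (-0.811883, -0.011717)
Back-transform: tanh(-0.811883) = -0.670628, tanh(-0.011717) = -0.011716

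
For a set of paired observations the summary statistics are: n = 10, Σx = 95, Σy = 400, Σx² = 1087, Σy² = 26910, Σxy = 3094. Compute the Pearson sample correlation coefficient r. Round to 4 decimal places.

Numerator: nΣxy − (Σx)(Σy) = 10·3094 − (95)(400) = -7060
Denominator: √[(nΣx²−(Σx)²)(nΣy²−(Σy)²)]
  nΣx²−(Σx)² = 10·1087 − 9025 = 1845;  nΣy²−(Σy)² = 10·26910 − 160000 = 109100
  √(1845·109100) = √201289500 = 14187.6531
r = -7060 / 14187.6531 = -0.4976

-0.4976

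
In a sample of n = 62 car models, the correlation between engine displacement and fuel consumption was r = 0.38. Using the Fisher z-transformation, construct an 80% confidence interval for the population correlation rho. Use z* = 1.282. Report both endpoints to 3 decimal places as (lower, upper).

(0.229, 0.513)

z_r = atanh(0.38) = 0.400060;  SE = 1/√(n−3) = 1/√59 = 0.130189
z-limits: 0.400060 ± 1.282·0.130189 = 0.400060 ± 0.166902 = [0.233158, 0.566962]
ρ-limits: (tanh 0.233158, tanh 0.566962) = (0.229, 0.513)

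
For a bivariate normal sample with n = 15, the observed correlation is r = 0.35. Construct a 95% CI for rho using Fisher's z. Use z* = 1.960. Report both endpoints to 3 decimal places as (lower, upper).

(-0.198, 0.731)

z_r = atanh(0.35) = 0.365444;  SE = 1/√(n−3) = 1/√12 = 0.288675
z-limits: 0.365444 ± 1.960·0.288675 = 0.365444 ± 0.565803 = [-0.200359, 0.931247]
ρ-limits: (tanh -0.200359, tanh 0.931247) = (-0.198, 0.731)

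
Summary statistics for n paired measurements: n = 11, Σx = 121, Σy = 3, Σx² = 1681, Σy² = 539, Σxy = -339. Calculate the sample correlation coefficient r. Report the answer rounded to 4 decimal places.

-0.8571

Numerator: nΣxy − (Σx)(Σy) = 11·(-339) − (121)(3) = -4092
Denominator: √[(nΣx²−(Σx)²)(nΣy²−(Σy)²)]
  nΣx²−(Σx)² = 11·1681 − 14641 = 3850;  nΣy²−(Σy)² = 11·539 − 9 = 5920
  √(3850·5920) = √22792000 = 4774.0968
r = -4092 / 4774.0968 = -0.8571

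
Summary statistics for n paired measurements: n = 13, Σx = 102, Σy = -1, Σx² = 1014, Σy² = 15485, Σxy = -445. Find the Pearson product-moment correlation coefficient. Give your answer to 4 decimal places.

Numerator: nΣxy − (Σx)(Σy) = 13·(-445) − (102)(-1) = -5683
Denominator: √[(nΣx²−(Σx)²)(nΣy²−(Σy)²)]
  nΣx²−(Σx)² = 13·1014 − 10404 = 2778;  nΣy²−(Σy)² = 13·15485 − 1 = 201304
  √(2778·201304) = √559222512 = 23647.8860
r = -5683 / 23647.8860 = -0.2403

-0.2403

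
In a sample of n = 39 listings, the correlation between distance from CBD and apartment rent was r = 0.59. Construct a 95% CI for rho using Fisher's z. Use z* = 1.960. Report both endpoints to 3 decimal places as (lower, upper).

(0.337, 0.763)

Fisher z: z_r = atanh(r) = ½·ln((1+0.59)/(1−0.59)) = 0.677666
SE(z) = 1/√(n−3) = 1/√36 = 0.166667
95% ⇒ z* = 1.960; margin = 1.960·0.166667 = 0.326667
CI on z-scale: (0.350999, 1.004333)
Back-transform: tanh(0.350999) = 0.337261, tanh(1.004333) = 0.763408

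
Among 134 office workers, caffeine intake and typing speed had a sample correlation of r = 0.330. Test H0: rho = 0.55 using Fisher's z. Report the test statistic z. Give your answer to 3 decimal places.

-3.154

z_r = atanh(0.330) = 0.342828,  z_0 = atanh(0.55) = 0.618381
SE = 1/√(n−3) = 1/√131 = 0.087370
z = (z_r − z_0)/SE = (0.342828 − 0.618381) / 0.087370 = -0.275553 / 0.087370 = -3.154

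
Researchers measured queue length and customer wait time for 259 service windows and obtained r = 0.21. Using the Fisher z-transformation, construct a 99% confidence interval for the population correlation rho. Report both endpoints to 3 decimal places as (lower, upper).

(0.052, 0.358)

Fisher z: z_r = atanh(r) = ½·ln((1+0.21)/(1−0.21)) = 0.213171
SE(z) = 1/√(n−3) = 1/√256 = 0.062500
99% ⇒ z* = 2.576; margin = 2.576·0.062500 = 0.161000
CI on z-scale: (0.052171, 0.374171)
Back-transform: tanh(0.052171) = 0.052124, tanh(0.374171) = 0.357635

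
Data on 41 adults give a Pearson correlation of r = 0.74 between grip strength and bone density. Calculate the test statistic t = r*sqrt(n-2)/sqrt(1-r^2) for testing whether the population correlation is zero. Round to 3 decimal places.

6.871

t = r·√(n−2) / √(1−r²) with r = 0.74, n = 41
  = 0.74·√39 / √(1 − 0.5476)
  = 0.74·6.244998 / 0.672607
  = 4.621299 / 0.672607 = 6.871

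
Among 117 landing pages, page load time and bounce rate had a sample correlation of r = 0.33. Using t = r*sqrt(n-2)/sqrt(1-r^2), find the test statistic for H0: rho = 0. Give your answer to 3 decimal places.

3.749

1 − r² = 1 − 0.1089 = 0.8911;  √(1−r²) = 0.943981
√(n−2) = √115 = 10.723805
t = r·√(n−2)/√(1−r²) = 0.33 · 10.723805 / 0.943981 = 3.749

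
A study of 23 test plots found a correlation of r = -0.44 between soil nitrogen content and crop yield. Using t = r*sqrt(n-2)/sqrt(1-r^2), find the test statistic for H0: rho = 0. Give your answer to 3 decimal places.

1 − r² = 1 − 0.1936 = 0.8064;  √(1−r²) = 0.897998
√(n−2) = √21 = 4.582576
t = r·√(n−2)/√(1−r²) = -0.44 · 4.582576 / 0.897998 = -2.245

-2.245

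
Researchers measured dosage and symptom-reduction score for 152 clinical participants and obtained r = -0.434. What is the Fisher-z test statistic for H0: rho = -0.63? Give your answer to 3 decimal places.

3.376

z_r = atanh(-0.434) = -0.464814,  z_0 = atanh(-0.63) = -0.741416
SE = 1/√(n−3) = 1/√149 = 0.081923
z = (z_r − z_0)/SE = (-0.464814 − (-0.741416)) / 0.081923 = 0.276602 / 0.081923 = 3.376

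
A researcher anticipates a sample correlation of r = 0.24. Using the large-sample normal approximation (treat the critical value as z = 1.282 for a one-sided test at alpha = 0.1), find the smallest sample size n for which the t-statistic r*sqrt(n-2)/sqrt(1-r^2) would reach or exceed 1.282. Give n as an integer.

29

r√(n−2)/√(1−r²) ≥ 1.282  ⇔  n−2 ≥ (1.282)²·(1−r²)/r²
(1−r²)/r² = (1−0.0576)/0.0576 = 16.3611
n ≥ 2 + 1.643524·16.3611 = 2 + 26.8899 = 28.8899
⌈28.8899⌉ = 29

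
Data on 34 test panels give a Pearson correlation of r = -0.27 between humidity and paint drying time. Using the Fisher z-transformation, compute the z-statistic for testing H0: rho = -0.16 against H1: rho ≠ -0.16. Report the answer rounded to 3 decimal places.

-0.643

Fisher z: atanh(-0.27) = -0.276864, atanh(-0.16) = -0.161387
z = (z_r − z_0)·√(n−3) = (-0.276864 − (-0.161387))·√31 = -0.115477 · 5.567764 = -0.643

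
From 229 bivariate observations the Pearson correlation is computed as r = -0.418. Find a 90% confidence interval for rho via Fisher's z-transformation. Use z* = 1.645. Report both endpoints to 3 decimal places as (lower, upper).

Fisher z: z_r = atanh(r) = ½·ln((1+(-0.418))/(1−(-0.418))) = -0.445266
SE(z) = 1/√(n−3) = 1/√226 = 0.066519
90% ⇒ z* = 1.645; margin = 1.645·0.066519 = 0.109424
CI on z-scale: (-0.554690, -0.335842)
Back-transform: tanh(-0.554690) = -0.504027, tanh(-0.335842) = -0.323760

(-0.504, -0.324)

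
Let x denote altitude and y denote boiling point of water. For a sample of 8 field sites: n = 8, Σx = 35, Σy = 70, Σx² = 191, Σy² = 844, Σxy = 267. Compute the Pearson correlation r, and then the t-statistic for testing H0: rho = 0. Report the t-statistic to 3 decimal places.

S_xy = nΣxy − ΣxΣy = 8·267 − 35·70 = 2136 − 2450 = -314
S_xx = nΣx² − (Σx)² = 8·191 − 35² = 1528 − 1225 = 303
S_yy = nΣy² − (Σy)² = 8·844 − 70² = 6752 − 4900 = 1852
r = S_xy / √(S_xx·S_yy) = -314 / √(303·1852) = -314 / √561156 = -314 / 749.1035 = -0.4192
t = r·√(n−2)/√(1−r²) = -0.4192·√6 / √(1−0.175729) = -1.026826 / 0.907894 = -1.131

-1.131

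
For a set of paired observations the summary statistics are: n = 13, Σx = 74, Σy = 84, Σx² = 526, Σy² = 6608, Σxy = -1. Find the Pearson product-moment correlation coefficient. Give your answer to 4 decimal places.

Numerator: nΣxy − (Σx)(Σy) = 13·(-1) − (74)(84) = -6229
Denominator: √[(nΣx²−(Σx)²)(nΣy²−(Σy)²)]
  nΣx²−(Σx)² = 13·526 − 5476 = 1362;  nΣy²−(Σy)² = 13·6608 − 7056 = 78848
  √(1362·78848) = √107390976 = 10362.9617
r = -6229 / 10362.9617 = -0.6011

-0.6011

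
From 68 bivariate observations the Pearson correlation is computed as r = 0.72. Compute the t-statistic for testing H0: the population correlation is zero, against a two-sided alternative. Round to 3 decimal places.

t = r·√(n−2) / √(1−r²) with r = 0.72, n = 68
  = 0.72·√66 / √(1 − 0.5184)
  = 0.72·8.124038 / 0.693974
  = 5.849307 / 0.693974 = 8.429

8.429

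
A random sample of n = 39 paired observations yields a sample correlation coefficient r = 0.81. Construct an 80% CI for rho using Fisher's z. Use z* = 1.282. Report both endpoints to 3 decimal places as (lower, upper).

(0.723, 0.872)

Fisher z: z_r = atanh(r) = ½·ln((1+0.81)/(1−0.81)) = 1.127029
SE(z) = 1/√(n−3) = 1/√36 = 0.166667
80% ⇒ z* = 1.282; margin = 1.282·0.166667 = 0.213667
CI on z-scale: (0.913362, 1.340696)
Back-transform: tanh(0.913362) = 0.722742, tanh(1.340696) = 0.871839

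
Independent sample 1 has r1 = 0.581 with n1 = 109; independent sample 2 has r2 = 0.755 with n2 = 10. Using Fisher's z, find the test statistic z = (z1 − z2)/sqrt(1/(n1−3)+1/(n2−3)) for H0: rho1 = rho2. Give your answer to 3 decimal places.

-0.821

z1 = atanh(0.581) = 0.663971,  z2 = atanh(0.755) = 0.984483
SE = √(1/(n1−3) + 1/(n2−3)) = √(1/106 + 1/7) = √(0.0094340 + 0.1428571) = √0.1522911 = 0.390245
z = (z1 − z2)/SE = (0.663971 − 0.984483) / 0.390245 = -0.320512 / 0.390245 = -0.821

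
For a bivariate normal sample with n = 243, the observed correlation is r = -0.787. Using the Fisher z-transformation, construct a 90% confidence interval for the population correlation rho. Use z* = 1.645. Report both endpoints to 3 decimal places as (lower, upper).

(-0.824, -0.743)

Fisher z: z_r = atanh(r) = ½·ln((1+(-0.787))/(1−(-0.787))) = -1.063501
SE(z) = 1/√(n−3) = 1/√240 = 0.064550
90% ⇒ z* = 1.645; margin = 1.645·0.064550 = 0.106185
CI on z-scale: (-1.169686, -0.957316)
Back-transform: tanh(-1.169686) = -0.824171, tanh(-0.957316) = -0.743077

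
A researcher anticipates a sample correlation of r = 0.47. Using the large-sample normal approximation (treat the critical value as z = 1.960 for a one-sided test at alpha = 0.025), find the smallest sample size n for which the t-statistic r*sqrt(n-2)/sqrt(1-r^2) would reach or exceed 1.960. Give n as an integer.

Need r·√(n−2)/√(1−r²) ≥ 1.960
√(n−2) ≥ 1.960·√(1−0.2209) / 0.47 = 1.960·0.882666 / 0.47 = 3.6809
n−2 ≥ 13.5490  ⇒  n ≥ 15.5490
Smallest integer n = 16

16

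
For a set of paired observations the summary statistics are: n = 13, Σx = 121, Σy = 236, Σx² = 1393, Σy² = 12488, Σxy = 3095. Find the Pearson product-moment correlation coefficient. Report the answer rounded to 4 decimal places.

0.6073

Numerator: nΣxy − (Σx)(Σy) = 13·3095 − (121)(236) = 11679
Denominator: √[(nΣx²−(Σx)²)(nΣy²−(Σy)²)]
  nΣx²−(Σx)² = 13·1393 − 14641 = 3468;  nΣy²−(Σy)² = 13·12488 − 55696 = 106648
  √(3468·106648) = √369855264 = 19231.6215
r = 11679 / 19231.6215 = 0.6073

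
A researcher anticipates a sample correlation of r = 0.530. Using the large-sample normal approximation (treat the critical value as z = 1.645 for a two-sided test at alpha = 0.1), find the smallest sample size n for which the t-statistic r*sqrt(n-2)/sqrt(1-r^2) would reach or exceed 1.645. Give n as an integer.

9

Need r·√(n−2)/√(1−r²) ≥ 1.645
√(n−2) ≥ 1.645·√(1−0.280900) / 0.530 = 1.645·0.847998 / 0.530 = 2.6320
n−2 ≥ 6.9274  ⇒  n ≥ 8.9274
Smallest integer n = 9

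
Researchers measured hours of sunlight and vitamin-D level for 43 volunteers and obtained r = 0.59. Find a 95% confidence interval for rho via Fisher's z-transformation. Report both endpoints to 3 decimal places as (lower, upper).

z_r = atanh(0.59) = 0.677666;  SE = 1/√(n−3) = 1/√40 = 0.158114
z-limits: 0.677666 ± 1.960·0.158114 = 0.677666 ± 0.309903 = [0.367763, 0.987569]
ρ-limits: (tanh 0.367763, tanh 0.987569) = (0.352, 0.756)

(0.352, 0.756)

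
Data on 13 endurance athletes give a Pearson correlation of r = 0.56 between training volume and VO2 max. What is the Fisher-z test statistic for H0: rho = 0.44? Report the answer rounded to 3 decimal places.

0.508

z_r = atanh(0.56) = 0.632833,  z_0 = atanh(0.44) = 0.472231
SE = 1/√(n−3) = 1/√10 = 0.316228
z = (z_r − z_0)/SE = (0.632833 − 0.472231) / 0.316228 = 0.160602 / 0.316228 = 0.508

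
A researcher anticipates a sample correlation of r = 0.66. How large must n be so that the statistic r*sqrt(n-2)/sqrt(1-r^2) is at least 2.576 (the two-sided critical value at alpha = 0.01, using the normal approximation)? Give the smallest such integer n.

11

Need r·√(n−2)/√(1−r²) ≥ 2.576
√(n−2) ≥ 2.576·√(1−0.4356) / 0.66 = 2.576·0.751266 / 0.66 = 2.9322
n−2 ≥ 8.5978  ⇒  n ≥ 10.5978
Smallest integer n = 11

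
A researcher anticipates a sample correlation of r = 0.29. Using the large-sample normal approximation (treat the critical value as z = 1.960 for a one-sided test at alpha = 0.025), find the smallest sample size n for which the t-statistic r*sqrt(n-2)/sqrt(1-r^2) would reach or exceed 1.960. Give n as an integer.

44

Need r·√(n−2)/√(1−r²) ≥ 1.960
√(n−2) ≥ 1.960·√(1−0.0841) / 0.29 = 1.960·0.957027 / 0.29 = 6.4682
n−2 ≥ 41.8376  ⇒  n ≥ 43.8376
Smallest integer n = 44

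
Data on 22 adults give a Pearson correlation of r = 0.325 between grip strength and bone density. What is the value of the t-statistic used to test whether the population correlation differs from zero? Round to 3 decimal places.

1.537

t = r·√(n−2) / √(1−r²) with r = 0.325, n = 22
  = 0.325·√20 / √(1 − 0.105625)
  = 0.325·4.472136 / 0.945714
  = 1.453444 / 0.945714 = 1.537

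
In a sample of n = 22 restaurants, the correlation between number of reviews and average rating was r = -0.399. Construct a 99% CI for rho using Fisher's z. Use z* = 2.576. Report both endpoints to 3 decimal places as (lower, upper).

(-0.767, 0.167)

z_r = atanh(-0.399) = -0.422459;  SE = 1/√(n−3) = 1/√19 = 0.229416
z-limits: -0.422459 ± 2.576·0.229416 = -0.422459 ± 0.590976 = [-1.013435, 0.168517]
ρ-limits: (tanh -1.013435, tanh 0.168517) = (-0.767, 0.167)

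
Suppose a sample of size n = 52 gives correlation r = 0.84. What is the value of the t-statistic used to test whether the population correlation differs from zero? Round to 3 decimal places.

1 − r² = 1 − 0.7056 = 0.2944;  √(1−r²) = 0.542586
√(n−2) = √50 = 7.071068
t = r·√(n−2)/√(1−r²) = 0.84 · 7.071068 / 0.542586 = 10.947

10.947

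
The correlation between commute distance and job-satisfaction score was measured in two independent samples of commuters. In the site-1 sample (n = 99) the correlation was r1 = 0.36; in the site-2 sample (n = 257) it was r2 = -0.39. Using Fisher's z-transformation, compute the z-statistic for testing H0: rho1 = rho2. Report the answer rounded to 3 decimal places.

Fisher z-transforms: z1 = atanh(0.36) = 0.376886, z2 = atanh(-0.39) = -0.411800; difference d = 0.788686
Var(d) = 1/96 + 1/254 = 0.0104167 + 0.0039370 = 0.0143537
z = d/√Var(d) = 0.788686 / √0.0143537 = 0.788686 / 0.119807 = 6.583

6.583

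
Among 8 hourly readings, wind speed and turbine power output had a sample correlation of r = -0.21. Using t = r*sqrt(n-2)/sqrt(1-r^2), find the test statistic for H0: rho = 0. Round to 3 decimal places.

1 − r² = 1 − 0.0441 = 0.9559;  √(1−r²) = 0.977701
√(n−2) = √6 = 2.449490
t = r·√(n−2)/√(1−r²) = -0.21 · 2.449490 / 0.977701 = -0.526

-0.526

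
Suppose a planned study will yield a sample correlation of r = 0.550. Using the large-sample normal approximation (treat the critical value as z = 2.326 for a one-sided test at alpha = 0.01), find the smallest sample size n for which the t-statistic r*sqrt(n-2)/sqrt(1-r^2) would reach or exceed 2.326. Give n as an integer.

r√(n−2)/√(1−r²) ≥ 2.326  ⇔  n−2 ≥ (2.326)²·(1−r²)/r²
(1−r²)/r² = (1−0.302500)/0.302500 = 2.3058
n ≥ 2 + 5.410276·2.3058 = 2 + 12.4750 = 14.4750
⌈14.4750⌉ = 15

15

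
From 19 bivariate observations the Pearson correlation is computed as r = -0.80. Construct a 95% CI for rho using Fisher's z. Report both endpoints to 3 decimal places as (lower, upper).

(-0.920, -0.543)

Fisher z: z_r = atanh(r) = ½·ln((1+(-0.80))/(1−(-0.80))) = -1.098612
SE(z) = 1/√(n−3) = 1/√16 = 0.250000
95% ⇒ z* = 1.960; margin = 1.960·0.250000 = 0.490000
CI on z-scale: (-1.588612, -0.608612)
Back-transform: tanh(-1.588612) = -0.919936, tanh(-0.608612) = -0.543149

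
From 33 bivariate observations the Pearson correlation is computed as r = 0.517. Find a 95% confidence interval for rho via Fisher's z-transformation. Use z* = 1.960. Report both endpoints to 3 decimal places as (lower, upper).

(0.211, 0.731)

Fisher z: z_r = atanh(r) = ½·ln((1+0.517)/(1−0.517)) = 0.572237
SE(z) = 1/√(n−3) = 1/√30 = 0.182574
95% ⇒ z* = 1.960; margin = 1.960·0.182574 = 0.357845
CI on z-scale: (0.214392, 0.930082)
Back-transform: tanh(0.214392) = 0.211167, tanh(0.930082) = 0.730632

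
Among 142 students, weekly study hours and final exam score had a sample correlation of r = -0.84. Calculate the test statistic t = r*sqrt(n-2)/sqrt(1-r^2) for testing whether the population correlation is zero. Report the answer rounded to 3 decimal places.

t = r·√(n−2) / √(1−r²) with r = -0.84, n = 142
  = -0.84·√140 / √(1 − 0.7056)
  = -0.84·11.832160 / 0.542586
  = -9.939014 / 0.542586 = -18.318

-18.318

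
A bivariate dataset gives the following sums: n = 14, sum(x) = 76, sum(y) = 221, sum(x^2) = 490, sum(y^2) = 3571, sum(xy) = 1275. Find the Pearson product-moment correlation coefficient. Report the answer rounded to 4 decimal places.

0.9428

S_xy = nΣxy − ΣxΣy = 14·1275 − 76·221 = 17850 − 16796 = 1054
S_xx = nΣx² − (Σx)² = 14·490 − 76² = 6860 − 5776 = 1084
S_yy = nΣy² − (Σy)² = 14·3571 − 221² = 49994 − 48841 = 1153
r = S_xy / √(S_xx·S_yy) = 1054 / √(1084·1153) = 1054 / √1249852 = 1054 / 1117.9678 = 0.9428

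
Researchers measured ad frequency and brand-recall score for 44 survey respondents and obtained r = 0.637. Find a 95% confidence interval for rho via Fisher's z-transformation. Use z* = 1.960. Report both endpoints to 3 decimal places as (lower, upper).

(0.419, 0.785)

Fisher z: z_r = atanh(r) = ½·ln((1+0.637)/(1−0.637)) = 0.753109
SE(z) = 1/√(n−3) = 1/√41 = 0.156174
95% ⇒ z* = 1.960; margin = 1.960·0.156174 = 0.306101
CI on z-scale: (0.447008, 1.059210)
Back-transform: tanh(0.447008) = 0.419436, tanh(1.059210) = 0.785361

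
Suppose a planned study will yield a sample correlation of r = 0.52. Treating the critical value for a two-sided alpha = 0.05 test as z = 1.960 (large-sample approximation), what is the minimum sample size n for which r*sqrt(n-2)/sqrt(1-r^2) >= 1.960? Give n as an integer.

Need r·√(n−2)/√(1−r²) ≥ 1.960
√(n−2) ≥ 1.960·√(1−0.2704) / 0.52 = 1.960·0.854166 / 0.52 = 3.2195
n−2 ≥ 10.3652  ⇒  n ≥ 12.3652
Smallest integer n = 13

13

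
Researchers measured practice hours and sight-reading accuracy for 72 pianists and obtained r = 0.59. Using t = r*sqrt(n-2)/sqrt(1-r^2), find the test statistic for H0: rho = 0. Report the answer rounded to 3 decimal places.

1 − r² = 1 − 0.3481 = 0.6519;  √(1−r²) = 0.807403
√(n−2) = √70 = 8.366600
t = r·√(n−2)/√(1−r²) = 0.59 · 8.366600 / 0.807403 = 6.114

6.114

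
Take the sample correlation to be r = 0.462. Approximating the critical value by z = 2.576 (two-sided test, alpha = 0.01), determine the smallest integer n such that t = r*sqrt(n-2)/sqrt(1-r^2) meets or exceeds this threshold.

27

r√(n−2)/√(1−r²) ≥ 2.576  ⇔  n−2 ≥ (2.576)²·(1−r²)/r²
(1−r²)/r² = (1−0.213444)/0.213444 = 3.6851
n ≥ 2 + 6.635776·3.6851 = 2 + 24.4535 = 26.4535
⌈26.4535⌉ = 27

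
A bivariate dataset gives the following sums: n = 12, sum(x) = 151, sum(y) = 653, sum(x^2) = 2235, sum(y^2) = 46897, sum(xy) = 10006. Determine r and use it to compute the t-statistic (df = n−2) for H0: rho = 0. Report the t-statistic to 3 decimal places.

7.275

Numerator: nΣxy − (Σx)(Σy) = 12·10006 − (151)(653) = 21469
Denominator: √[(nΣx²−(Σx)²)(nΣy²−(Σy)²)]
  nΣx²−(Σx)² = 12·2235 − 22801 = 4019;  nΣy²−(Σy)² = 12·46897 − 426409 = 136355
  √(4019·136355) = √548010745 = 23409.6293
r = 21469 / 23409.6293 = 0.9171
t = r·√(n−2)/√(1−r²) = 0.9171·√10 / √(1−0.841072) = 2.900125 / 0.398658 = 7.275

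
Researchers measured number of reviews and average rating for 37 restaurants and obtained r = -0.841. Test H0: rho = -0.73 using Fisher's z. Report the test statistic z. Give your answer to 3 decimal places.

-1.725

z_r = atanh(-0.841) = -1.224580,  z_0 = atanh(-0.73) = -0.928727
SE = 1/√(n−3) = 1/√34 = 0.171499
z = (z_r − z_0)/SE = (-1.224580 − (-0.928727)) / 0.171499 = -0.295853 / 0.171499 = -1.725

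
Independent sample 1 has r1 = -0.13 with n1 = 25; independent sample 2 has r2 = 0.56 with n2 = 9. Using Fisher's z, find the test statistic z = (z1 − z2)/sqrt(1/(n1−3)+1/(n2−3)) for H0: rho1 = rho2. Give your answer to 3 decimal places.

-1.658

Fisher z-transforms: z1 = atanh(-0.13) = -0.130740, z2 = atanh(0.56) = 0.632833; difference d = -0.763573
Var(d) = 1/22 + 1/6 = 0.0454545 + 0.1666667 = 0.2121212
z = d/√Var(d) = -0.763573 / √0.2121212 = -0.763573 / 0.460566 = -1.658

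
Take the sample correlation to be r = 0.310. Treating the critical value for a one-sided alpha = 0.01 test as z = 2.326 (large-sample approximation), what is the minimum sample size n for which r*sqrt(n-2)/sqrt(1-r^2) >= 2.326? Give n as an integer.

53

r√(n−2)/√(1−r²) ≥ 2.326  ⇔  n−2 ≥ (2.326)²·(1−r²)/r²
(1−r²)/r² = (1−0.096100)/0.096100 = 9.4058
n ≥ 2 + 5.410276·9.4058 = 2 + 50.8880 = 52.8880
⌈52.8880⌉ = 53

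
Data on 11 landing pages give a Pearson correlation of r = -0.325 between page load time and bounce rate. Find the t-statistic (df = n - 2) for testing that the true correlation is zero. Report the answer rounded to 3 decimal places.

t = r·√(n−2) / √(1−r²) with r = -0.325, n = 11
  = -0.325·√9 / √(1 − 0.105625)
  = -0.325·3.000000 / 0.945714
  = -0.975000 / 0.945714 = -1.031

-1.031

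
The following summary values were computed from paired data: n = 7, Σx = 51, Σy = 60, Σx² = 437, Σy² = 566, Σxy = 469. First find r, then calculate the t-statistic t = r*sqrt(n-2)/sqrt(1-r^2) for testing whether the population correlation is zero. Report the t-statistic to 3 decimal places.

1.464

Numerator: nΣxy − (Σx)(Σy) = 7·469 − (51)(60) = 223
Denominator: √[(nΣx²−(Σx)²)(nΣy²−(Σy)²)]
  nΣx²−(Σx)² = 7·437 − 2601 = 458;  nΣy²−(Σy)² = 7·566 − 3600 = 362
  √(458·362) = √165796 = 407.1805
r = 223 / 407.1805 = 0.5477
t = r·√(n−2)/√(1−r²) = 0.5477·√5 / √(1−0.299975) = 1.224694 / 0.836675 = 1.464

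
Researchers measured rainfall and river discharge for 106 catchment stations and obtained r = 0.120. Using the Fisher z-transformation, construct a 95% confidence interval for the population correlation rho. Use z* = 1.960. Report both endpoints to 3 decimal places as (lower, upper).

(-0.072, 0.304)

z_r = atanh(0.120) = 0.120581;  SE = 1/√(n−3) = 1/√103 = 0.098533
z-limits: 0.120581 ± 1.960·0.098533 = 0.120581 ± 0.193125 = [-0.072544, 0.313706]
ρ-limits: (tanh -0.072544, tanh 0.313706) = (-0.072, 0.304)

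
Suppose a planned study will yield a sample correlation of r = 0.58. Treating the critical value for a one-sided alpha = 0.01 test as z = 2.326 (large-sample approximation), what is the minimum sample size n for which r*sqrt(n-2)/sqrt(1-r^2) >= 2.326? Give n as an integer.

Need r·√(n−2)/√(1−r²) ≥ 2.326
√(n−2) ≥ 2.326·√(1−0.3364) / 0.58 = 2.326·0.814616 / 0.58 = 3.2669
n−2 ≥ 10.6726  ⇒  n ≥ 12.6726
Smallest integer n = 13

13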